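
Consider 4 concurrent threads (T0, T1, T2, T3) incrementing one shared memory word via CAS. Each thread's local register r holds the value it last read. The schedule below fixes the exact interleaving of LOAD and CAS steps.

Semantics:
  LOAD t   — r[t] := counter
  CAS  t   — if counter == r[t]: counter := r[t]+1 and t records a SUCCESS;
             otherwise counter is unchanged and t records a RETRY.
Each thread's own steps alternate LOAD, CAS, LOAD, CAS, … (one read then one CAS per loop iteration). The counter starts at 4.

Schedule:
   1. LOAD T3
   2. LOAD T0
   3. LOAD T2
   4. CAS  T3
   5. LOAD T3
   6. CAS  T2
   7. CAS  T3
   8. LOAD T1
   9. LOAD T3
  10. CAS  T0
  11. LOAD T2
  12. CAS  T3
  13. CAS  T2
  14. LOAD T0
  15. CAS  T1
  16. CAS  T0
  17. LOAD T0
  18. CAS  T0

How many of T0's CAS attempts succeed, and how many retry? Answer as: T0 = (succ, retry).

step 1: T3 LOAD ⇒ load; ctr=4 reg=4
step 2: T0 LOAD ⇒ load; ctr=4 reg=4
step 3: T2 LOAD ⇒ load; ctr=4 reg=4
step 4: T3 CAS ⇒ ok; ctr=5 reg=4
step 5: T3 LOAD ⇒ load; ctr=5 reg=5
step 6: T2 CAS ⇒ retry; ctr=5 reg=4
step 7: T3 CAS ⇒ ok; ctr=6 reg=5
step 8: T1 LOAD ⇒ load; ctr=6 reg=6
step 9: T3 LOAD ⇒ load; ctr=6 reg=6
step 10: T0 CAS ⇒ retry; ctr=6 reg=4
step 11: T2 LOAD ⇒ load; ctr=6 reg=6
step 12: T3 CAS ⇒ ok; ctr=7 reg=6
step 13: T2 CAS ⇒ retry; ctr=7 reg=6
step 14: T0 LOAD ⇒ load; ctr=7 reg=7
step 15: T1 CAS ⇒ retry; ctr=7 reg=6
step 16: T0 CAS ⇒ ok; ctr=8 reg=7
step 17: T0 LOAD ⇒ load; ctr=8 reg=8
step 18: T0 CAS ⇒ ok; ctr=9 reg=8

T0 = (2, 1)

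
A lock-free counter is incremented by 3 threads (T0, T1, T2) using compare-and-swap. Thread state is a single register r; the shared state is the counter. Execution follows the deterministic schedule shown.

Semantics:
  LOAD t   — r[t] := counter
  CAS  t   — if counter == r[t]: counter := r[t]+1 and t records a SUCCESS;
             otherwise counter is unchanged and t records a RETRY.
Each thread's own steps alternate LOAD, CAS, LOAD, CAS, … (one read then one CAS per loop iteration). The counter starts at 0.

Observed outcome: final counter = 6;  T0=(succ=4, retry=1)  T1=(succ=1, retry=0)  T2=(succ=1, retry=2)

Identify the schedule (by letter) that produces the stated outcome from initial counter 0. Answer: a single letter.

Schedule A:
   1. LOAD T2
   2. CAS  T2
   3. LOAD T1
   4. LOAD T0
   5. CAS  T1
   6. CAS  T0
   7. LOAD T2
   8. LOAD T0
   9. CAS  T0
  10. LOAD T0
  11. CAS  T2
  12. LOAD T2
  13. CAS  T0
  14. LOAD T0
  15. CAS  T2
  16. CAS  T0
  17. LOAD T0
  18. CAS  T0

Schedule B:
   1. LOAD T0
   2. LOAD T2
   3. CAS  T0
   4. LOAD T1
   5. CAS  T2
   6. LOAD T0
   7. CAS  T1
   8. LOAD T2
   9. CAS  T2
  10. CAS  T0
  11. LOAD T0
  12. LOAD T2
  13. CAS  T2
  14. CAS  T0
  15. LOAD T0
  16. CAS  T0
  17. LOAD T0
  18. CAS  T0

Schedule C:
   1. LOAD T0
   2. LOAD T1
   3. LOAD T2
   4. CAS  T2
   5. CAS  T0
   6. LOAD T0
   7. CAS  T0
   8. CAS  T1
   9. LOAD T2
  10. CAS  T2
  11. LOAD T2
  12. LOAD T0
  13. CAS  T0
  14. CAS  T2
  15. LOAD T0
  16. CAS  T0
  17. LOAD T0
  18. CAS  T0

A

Run A:
step 1: T2 LOAD ⇒ load; ctr=0 reg=0
step 2: T2 CAS ⇒ ok; ctr=1 reg=0
step 3: T1 LOAD ⇒ load; ctr=1 reg=1
step 4: T0 LOAD ⇒ load; ctr=1 reg=1
step 5: T1 CAS ⇒ ok; ctr=2 reg=1
step 6: T0 CAS ⇒ retry; ctr=2 reg=1
step 7: T2 LOAD ⇒ load; ctr=2 reg=2
step 8: T0 LOAD ⇒ load; ctr=2 reg=2
step 9: T0 CAS ⇒ ok; ctr=3 reg=2
step 10: T0 LOAD ⇒ load; ctr=3 reg=3
step 11: T2 CAS ⇒ retry; ctr=3 reg=2
step 12: T2 LOAD ⇒ load; ctr=3 reg=3
step 13: T0 CAS ⇒ ok; ctr=4 reg=3
step 14: T0 LOAD ⇒ load; ctr=4 reg=4
step 15: T2 CAS ⇒ retry; ctr=4 reg=3
step 16: T0 CAS ⇒ ok; ctr=5 reg=4
step 17: T0 LOAD ⇒ load; ctr=5 reg=5
step 18: T0 CAS ⇒ ok; ctr=6 reg=5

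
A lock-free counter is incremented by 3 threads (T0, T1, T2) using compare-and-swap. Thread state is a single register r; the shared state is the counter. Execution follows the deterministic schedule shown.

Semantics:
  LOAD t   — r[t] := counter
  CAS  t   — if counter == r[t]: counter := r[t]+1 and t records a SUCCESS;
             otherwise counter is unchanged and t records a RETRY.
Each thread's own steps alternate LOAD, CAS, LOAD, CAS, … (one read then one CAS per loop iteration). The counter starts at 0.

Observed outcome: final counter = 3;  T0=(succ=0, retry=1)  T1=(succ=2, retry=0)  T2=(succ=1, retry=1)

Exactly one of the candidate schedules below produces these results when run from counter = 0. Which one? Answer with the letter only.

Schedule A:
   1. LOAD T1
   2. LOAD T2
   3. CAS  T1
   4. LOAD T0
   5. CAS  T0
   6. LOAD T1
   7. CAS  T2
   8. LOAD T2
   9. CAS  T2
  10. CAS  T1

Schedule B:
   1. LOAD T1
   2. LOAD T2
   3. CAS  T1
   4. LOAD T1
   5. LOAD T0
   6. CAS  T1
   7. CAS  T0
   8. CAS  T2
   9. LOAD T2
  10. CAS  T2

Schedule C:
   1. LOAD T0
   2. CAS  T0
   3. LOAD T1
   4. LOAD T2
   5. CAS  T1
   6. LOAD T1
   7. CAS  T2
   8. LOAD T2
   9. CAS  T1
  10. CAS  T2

Tracing schedule B:
step 1: T1 LOAD ⇒ load; ctr=0 reg=0
step 2: T2 LOAD ⇒ load; ctr=0 reg=0
step 3: T1 CAS ⇒ ok; ctr=1 reg=0
step 4: T1 LOAD ⇒ load; ctr=1 reg=1
step 5: T0 LOAD ⇒ load; ctr=1 reg=1
step 6: T1 CAS ⇒ ok; ctr=2 reg=1
step 7: T0 CAS ⇒ retry; ctr=2 reg=1
step 8: T2 CAS ⇒ retry; ctr=2 reg=0
step 9: T2 LOAD ⇒ load; ctr=2 reg=2
step 10: T2 CAS ⇒ ok; ctr=3 reg=2

B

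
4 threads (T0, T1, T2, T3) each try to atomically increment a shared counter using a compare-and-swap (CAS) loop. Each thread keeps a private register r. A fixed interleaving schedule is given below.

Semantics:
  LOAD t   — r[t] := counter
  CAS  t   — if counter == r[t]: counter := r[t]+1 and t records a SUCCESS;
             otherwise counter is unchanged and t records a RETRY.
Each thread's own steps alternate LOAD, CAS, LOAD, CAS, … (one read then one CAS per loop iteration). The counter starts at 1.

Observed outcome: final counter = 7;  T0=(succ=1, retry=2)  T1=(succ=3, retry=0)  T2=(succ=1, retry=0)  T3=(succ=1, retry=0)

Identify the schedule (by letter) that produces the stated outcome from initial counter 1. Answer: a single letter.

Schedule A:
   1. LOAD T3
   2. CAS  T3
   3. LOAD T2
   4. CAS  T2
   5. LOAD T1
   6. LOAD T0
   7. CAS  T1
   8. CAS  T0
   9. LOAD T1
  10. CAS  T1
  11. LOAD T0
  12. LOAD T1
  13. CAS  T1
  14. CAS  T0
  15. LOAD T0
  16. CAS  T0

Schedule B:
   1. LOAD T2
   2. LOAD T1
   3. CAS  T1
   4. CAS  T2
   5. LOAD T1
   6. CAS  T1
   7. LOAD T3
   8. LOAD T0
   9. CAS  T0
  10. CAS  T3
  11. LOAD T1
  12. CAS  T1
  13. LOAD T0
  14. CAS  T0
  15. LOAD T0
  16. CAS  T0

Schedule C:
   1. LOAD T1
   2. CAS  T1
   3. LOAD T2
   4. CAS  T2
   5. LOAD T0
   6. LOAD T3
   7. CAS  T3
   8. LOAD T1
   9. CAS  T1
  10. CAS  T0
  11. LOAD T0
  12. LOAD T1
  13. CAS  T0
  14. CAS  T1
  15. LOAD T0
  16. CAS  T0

Simulating candidate A:
step 1: T3 LOAD ⇒ load; ctr=1 reg=1
step 2: T3 CAS ⇒ ok; ctr=2 reg=1
step 3: T2 LOAD ⇒ load; ctr=2 reg=2
step 4: T2 CAS ⇒ ok; ctr=3 reg=2
step 5: T1 LOAD ⇒ load; ctr=3 reg=3
step 6: T0 LOAD ⇒ load; ctr=3 reg=3
step 7: T1 CAS ⇒ ok; ctr=4 reg=3
step 8: T0 CAS ⇒ retry; ctr=4 reg=3
step 9: T1 LOAD ⇒ load; ctr=4 reg=4
step 10: T1 CAS ⇒ ok; ctr=5 reg=4
step 11: T0 LOAD ⇒ load; ctr=5 reg=5
step 12: T1 LOAD ⇒ load; ctr=5 reg=5
step 13: T1 CAS ⇒ ok; ctr=6 reg=5
step 14: T0 CAS ⇒ retry; ctr=6 reg=5
step 15: T0 LOAD ⇒ load; ctr=6 reg=6
step 16: T0 CAS ⇒ ok; ctr=7 reg=6

A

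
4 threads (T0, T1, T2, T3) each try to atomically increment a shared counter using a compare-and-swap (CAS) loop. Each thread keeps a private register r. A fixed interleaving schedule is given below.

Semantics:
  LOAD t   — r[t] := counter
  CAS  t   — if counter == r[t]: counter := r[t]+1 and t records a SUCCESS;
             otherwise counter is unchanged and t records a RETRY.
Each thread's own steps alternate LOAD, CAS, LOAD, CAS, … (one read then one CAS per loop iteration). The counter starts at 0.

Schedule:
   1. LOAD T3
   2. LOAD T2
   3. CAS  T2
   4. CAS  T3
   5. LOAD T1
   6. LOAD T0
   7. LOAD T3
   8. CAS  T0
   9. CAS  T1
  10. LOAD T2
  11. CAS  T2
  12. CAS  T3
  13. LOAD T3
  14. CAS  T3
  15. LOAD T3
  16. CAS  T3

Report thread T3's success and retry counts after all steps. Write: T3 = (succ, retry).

#1 T3 reads 0
#2 T2 reads 0
#3 T2 CAS(0→1) writes; counter now 1
#4 T3 CAS(0→1) fails; counter now 1
#5 T1 reads 1
#6 T0 reads 1
#7 T3 reads 1
#8 T0 CAS(1→2) writes; counter now 2
#9 T1 CAS(1→2) fails; counter now 2
#10 T2 reads 2
#11 T2 CAS(2→3) writes; counter now 3
#12 T3 CAS(1→2) fails; counter now 3
#13 T3 reads 3
#14 T3 CAS(3→4) writes; counter now 4
#15 T3 reads 4
#16 T3 CAS(4→5) writes; counter now 5

T3 = (2, 2)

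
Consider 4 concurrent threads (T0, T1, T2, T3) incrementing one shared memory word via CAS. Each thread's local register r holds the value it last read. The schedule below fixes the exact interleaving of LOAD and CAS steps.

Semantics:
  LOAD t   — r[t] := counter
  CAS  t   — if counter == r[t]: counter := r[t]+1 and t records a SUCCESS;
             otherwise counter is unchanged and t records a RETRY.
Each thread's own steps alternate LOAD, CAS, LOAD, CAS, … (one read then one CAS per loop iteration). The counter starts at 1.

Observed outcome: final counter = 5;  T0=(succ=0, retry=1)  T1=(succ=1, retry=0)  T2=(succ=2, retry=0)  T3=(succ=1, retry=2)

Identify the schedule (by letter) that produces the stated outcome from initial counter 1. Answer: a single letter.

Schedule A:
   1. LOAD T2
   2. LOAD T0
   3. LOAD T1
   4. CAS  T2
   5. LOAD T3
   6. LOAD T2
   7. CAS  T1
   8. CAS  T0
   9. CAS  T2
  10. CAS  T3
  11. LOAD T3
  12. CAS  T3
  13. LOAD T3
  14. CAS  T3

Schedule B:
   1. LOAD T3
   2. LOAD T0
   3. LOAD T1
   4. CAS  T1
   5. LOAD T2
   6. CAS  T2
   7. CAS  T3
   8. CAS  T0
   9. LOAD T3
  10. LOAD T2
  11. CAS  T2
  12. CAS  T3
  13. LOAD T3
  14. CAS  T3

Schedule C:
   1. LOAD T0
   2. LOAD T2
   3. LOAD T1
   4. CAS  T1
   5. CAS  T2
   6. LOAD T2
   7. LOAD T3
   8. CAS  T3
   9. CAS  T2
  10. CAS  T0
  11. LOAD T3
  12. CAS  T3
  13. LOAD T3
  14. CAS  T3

B

Run B:
step 1: T3 LOAD ⇒ load; ctr=1 reg=1
step 2: T0 LOAD ⇒ load; ctr=1 reg=1
step 3: T1 LOAD ⇒ load; ctr=1 reg=1
step 4: T1 CAS ⇒ ok; ctr=2 reg=1
step 5: T2 LOAD ⇒ load; ctr=2 reg=2
step 6: T2 CAS ⇒ ok; ctr=3 reg=2
step 7: T3 CAS ⇒ retry; ctr=3 reg=1
step 8: T0 CAS ⇒ retry; ctr=3 reg=1
step 9: T3 LOAD ⇒ load; ctr=3 reg=3
step 10: T2 LOAD ⇒ load; ctr=3 reg=3
step 11: T2 CAS ⇒ ok; ctr=4 reg=3
step 12: T3 CAS ⇒ retry; ctr=4 reg=3
step 13: T3 LOAD ⇒ load; ctr=4 reg=4
step 14: T3 CAS ⇒ ok; ctr=5 reg=4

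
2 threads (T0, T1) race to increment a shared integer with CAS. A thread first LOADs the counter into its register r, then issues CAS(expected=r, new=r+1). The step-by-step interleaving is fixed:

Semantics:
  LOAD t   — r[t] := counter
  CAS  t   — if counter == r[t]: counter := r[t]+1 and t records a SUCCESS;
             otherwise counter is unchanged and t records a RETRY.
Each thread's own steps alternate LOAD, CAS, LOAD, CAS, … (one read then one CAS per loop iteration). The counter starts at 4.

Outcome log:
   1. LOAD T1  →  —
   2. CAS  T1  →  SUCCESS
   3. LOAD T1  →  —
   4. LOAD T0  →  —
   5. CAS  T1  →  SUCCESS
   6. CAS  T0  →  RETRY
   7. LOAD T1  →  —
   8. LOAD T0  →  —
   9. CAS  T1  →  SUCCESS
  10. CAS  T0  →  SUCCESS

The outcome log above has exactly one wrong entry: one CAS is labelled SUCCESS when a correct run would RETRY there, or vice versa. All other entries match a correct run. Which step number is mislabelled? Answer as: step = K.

Correct run:
step 1: T1 LOAD ⇒ load; ctr=4 reg=4
step 2: T1 CAS ⇒ ok; ctr=5 reg=4
step 3: T1 LOAD ⇒ load; ctr=5 reg=5
step 4: T0 LOAD ⇒ load; ctr=5 reg=5
step 5: T1 CAS ⇒ ok; ctr=6 reg=5
step 6: T0 CAS ⇒ retry; ctr=6 reg=5
step 7: T1 LOAD ⇒ load; ctr=6 reg=6
step 8: T0 LOAD ⇒ load; ctr=6 reg=6
step 9: T1 CAS ⇒ ok; ctr=7 reg=6
step 10: T0 CAS ⇒ retry; ctr=7 reg=6
Flip is step 10.

step = 10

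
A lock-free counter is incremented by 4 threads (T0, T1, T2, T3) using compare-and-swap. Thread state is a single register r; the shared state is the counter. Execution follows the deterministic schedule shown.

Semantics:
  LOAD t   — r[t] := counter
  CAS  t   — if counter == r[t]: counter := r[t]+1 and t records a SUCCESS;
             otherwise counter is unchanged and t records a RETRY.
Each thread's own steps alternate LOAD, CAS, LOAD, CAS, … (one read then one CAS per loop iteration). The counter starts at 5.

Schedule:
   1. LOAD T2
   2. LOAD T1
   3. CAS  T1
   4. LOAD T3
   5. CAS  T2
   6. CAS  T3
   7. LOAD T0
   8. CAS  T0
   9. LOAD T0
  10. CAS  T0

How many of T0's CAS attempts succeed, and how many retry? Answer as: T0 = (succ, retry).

T0 = (2, 0)

1. LOAD T2 → mem=5 r[T2]=5 [LOAD]
2. LOAD T1 → mem=5 r[T1]=5 [LOAD]
3. CAS T1 → mem=6 r[T1]=5 [OK]
4. LOAD T3 → mem=6 r[T3]=6 [LOAD]
5. CAS T2 → mem=6 r[T2]=5 [RETRY]
6. CAS T3 → mem=7 r[T3]=6 [OK]
7. LOAD T0 → mem=7 r[T0]=7 [LOAD]
8. CAS T0 → mem=8 r[T0]=7 [OK]
9. LOAD T0 → mem=8 r[T0]=8 [LOAD]
10. CAS T0 → mem=9 r[T0]=8 [OK]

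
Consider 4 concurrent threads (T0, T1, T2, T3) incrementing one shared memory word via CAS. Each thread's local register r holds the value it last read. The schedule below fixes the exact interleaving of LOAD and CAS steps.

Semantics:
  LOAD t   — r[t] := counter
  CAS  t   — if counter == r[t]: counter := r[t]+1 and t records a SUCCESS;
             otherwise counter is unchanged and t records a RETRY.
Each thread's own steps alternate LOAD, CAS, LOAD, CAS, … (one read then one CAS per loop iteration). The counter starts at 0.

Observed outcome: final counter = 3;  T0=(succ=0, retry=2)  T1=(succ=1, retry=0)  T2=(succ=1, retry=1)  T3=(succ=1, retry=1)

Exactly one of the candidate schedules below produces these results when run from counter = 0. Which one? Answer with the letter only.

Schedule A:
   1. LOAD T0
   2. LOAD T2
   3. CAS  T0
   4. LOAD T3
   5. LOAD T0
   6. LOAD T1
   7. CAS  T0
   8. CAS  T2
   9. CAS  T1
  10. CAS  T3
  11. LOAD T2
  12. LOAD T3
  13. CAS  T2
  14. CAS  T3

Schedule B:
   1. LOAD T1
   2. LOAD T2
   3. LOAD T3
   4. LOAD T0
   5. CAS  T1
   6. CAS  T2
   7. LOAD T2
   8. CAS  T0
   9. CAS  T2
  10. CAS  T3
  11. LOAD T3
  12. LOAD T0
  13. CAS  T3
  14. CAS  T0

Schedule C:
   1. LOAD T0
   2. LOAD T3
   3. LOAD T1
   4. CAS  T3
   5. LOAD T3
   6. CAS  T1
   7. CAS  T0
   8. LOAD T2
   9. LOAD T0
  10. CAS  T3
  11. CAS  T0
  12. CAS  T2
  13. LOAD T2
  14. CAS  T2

B

Tracing schedule B:
1. LOAD T1 → mem=0 r[T1]=0 [LOAD]
2. LOAD T2 → mem=0 r[T2]=0 [LOAD]
3. LOAD T3 → mem=0 r[T3]=0 [LOAD]
4. LOAD T0 → mem=0 r[T0]=0 [LOAD]
5. CAS T1 → mem=1 r[T1]=0 [OK]
6. CAS T2 → mem=1 r[T2]=0 [RETRY]
7. LOAD T2 → mem=1 r[T2]=1 [LOAD]
8. CAS T0 → mem=1 r[T0]=0 [RETRY]
9. CAS T2 → mem=2 r[T2]=1 [OK]
10. CAS T3 → mem=2 r[T3]=0 [RETRY]
11. LOAD T3 → mem=2 r[T3]=2 [LOAD]
12. LOAD T0 → mem=2 r[T0]=2 [LOAD]
13. CAS T3 → mem=3 r[T3]=2 [OK]
14. CAS T0 → mem=3 r[T0]=2 [RETRY]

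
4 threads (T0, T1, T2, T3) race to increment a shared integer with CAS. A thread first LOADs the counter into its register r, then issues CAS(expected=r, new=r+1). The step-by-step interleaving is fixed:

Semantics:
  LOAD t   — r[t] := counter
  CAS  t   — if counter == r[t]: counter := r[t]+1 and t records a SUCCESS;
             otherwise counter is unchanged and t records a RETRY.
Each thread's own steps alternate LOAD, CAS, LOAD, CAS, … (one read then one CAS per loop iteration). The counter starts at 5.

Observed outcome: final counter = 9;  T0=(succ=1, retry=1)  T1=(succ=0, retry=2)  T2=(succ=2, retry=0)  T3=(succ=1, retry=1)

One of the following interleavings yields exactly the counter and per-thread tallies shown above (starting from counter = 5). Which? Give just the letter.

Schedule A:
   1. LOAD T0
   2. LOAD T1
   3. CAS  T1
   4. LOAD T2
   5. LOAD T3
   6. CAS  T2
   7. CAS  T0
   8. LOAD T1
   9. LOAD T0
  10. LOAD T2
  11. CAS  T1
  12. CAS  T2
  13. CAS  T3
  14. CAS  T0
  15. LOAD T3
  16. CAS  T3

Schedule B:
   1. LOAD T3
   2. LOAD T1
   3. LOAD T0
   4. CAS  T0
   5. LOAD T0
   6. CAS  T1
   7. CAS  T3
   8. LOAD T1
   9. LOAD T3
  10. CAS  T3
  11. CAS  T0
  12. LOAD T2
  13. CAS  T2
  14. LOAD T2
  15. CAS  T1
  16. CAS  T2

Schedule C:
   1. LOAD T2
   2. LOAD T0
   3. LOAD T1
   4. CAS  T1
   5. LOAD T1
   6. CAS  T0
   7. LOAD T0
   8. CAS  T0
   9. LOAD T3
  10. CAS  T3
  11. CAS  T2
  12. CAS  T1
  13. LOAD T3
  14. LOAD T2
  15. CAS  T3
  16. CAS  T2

B

Run B:
1. LOAD T3 → mem=5 r[T3]=5 [LOAD]
2. LOAD T1 → mem=5 r[T1]=5 [LOAD]
3. LOAD T0 → mem=5 r[T0]=5 [LOAD]
4. CAS T0 → mem=6 r[T0]=5 [OK]
5. LOAD T0 → mem=6 r[T0]=6 [LOAD]
6. CAS T1 → mem=6 r[T1]=5 [RETRY]
7. CAS T3 → mem=6 r[T3]=5 [RETRY]
8. LOAD T1 → mem=6 r[T1]=6 [LOAD]
9. LOAD T3 → mem=6 r[T3]=6 [LOAD]
10. CAS T3 → mem=7 r[T3]=6 [OK]
11. CAS T0 → mem=7 r[T0]=6 [RETRY]
12. LOAD T2 → mem=7 r[T2]=7 [LOAD]
13. CAS T2 → mem=8 r[T2]=7 [OK]
14. LOAD T2 → mem=8 r[T2]=8 [LOAD]
15. CAS T1 → mem=8 r[T1]=6 [RETRY]
16. CAS T2 → mem=9 r[T2]=8 [OK]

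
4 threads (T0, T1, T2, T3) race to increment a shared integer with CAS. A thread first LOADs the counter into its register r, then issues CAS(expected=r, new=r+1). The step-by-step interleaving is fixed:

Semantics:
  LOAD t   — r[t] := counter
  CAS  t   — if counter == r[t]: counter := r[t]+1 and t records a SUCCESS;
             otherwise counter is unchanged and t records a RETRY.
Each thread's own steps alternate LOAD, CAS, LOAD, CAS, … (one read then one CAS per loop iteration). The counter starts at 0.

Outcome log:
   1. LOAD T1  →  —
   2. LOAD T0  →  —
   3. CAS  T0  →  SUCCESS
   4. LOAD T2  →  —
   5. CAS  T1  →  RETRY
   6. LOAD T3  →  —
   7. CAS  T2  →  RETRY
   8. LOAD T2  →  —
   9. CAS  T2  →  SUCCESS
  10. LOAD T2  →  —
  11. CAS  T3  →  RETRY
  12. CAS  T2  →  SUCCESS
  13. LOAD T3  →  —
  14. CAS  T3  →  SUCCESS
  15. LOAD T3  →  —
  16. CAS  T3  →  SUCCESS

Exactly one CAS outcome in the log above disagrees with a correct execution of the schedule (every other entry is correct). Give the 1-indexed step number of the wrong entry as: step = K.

Reference trace:
[1] T1.load  rd  (counter 0, T1.r 0)
[2] T0.load  rd  (counter 0, T0.r 0)
[3] T0.cas  hit  (counter 1, T0.r 0)
[4] T2.load  rd  (counter 1, T2.r 1)
[5] T1.cas  miss  (counter 1, T1.r 0)
[6] T3.load  rd  (counter 1, T3.r 1)
[7] T2.cas  hit  (counter 2, T2.r 1)
[8] T2.load  rd  (counter 2, T2.r 2)
[9] T2.cas  hit  (counter 3, T2.r 2)
[10] T2.load  rd  (counter 3, T2.r 3)
[11] T3.cas  miss  (counter 3, T3.r 1)
[12] T2.cas  hit  (counter 4, T2.r 3)
[13] T3.load  rd  (counter 4, T3.r 4)
[14] T3.cas  hit  (counter 5, T3.r 4)
[15] T3.load  rd  (counter 5, T3.r 5)
[16] T3.cas  hit  (counter 6, T3.r 5)
Flip is step 7.

step = 7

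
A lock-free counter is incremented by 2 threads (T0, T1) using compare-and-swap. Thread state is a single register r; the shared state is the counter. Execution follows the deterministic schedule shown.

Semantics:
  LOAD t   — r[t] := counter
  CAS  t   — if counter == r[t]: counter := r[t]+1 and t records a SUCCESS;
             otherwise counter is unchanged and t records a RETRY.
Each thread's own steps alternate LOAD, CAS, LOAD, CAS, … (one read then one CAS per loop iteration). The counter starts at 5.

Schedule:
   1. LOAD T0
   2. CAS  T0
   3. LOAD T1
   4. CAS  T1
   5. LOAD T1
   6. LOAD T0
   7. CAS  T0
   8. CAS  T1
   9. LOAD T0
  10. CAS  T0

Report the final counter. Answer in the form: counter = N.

step 1: T0 LOAD ⇒ load; ctr=5 reg=5
step 2: T0 CAS ⇒ ok; ctr=6 reg=5
step 3: T1 LOAD ⇒ load; ctr=6 reg=6
step 4: T1 CAS ⇒ ok; ctr=7 reg=6
step 5: T1 LOAD ⇒ load; ctr=7 reg=7
step 6: T0 LOAD ⇒ load; ctr=7 reg=7
step 7: T0 CAS ⇒ ok; ctr=8 reg=7
step 8: T1 CAS ⇒ retry; ctr=8 reg=7
step 9: T0 LOAD ⇒ load; ctr=8 reg=8
step 10: T0 CAS ⇒ ok; ctr=9 reg=8

counter = 9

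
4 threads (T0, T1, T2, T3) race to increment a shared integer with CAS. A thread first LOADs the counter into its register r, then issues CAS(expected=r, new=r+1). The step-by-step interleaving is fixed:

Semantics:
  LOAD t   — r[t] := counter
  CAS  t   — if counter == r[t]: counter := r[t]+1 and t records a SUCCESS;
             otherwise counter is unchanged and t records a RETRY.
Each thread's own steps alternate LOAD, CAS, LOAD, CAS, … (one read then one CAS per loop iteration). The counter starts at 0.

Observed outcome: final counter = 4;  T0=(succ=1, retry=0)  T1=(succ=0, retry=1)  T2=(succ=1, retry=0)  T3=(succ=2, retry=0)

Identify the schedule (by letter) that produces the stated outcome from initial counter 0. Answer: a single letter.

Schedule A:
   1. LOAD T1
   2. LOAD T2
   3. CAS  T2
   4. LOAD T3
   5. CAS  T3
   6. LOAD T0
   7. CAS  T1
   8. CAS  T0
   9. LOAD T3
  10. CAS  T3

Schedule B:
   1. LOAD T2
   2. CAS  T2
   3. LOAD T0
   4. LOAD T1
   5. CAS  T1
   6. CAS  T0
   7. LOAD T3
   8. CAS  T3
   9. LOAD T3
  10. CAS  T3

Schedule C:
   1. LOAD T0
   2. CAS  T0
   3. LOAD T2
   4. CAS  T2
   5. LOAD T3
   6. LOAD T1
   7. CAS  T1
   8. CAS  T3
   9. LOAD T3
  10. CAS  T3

Tracing schedule A:
   1) LOAD T1:  M=0  r_T1=0
   2) LOAD T2:  M=0  r_T2=0
   3) CAS  T2:  M=1  r_T2=0 ✓
   4) LOAD T3:  M=1  r_T3=1
   5) CAS  T3:  M=2  r_T3=1 ✓
   6) LOAD T0:  M=2  r_T0=2
   7) CAS  T1:  M=2  r_T1=0 ✗
   8) CAS  T0:  M=3  r_T0=2 ✓
   9) LOAD T3:  M=3  r_T3=3
  10) CAS  T3:  M=4  r_T3=3 ✓

A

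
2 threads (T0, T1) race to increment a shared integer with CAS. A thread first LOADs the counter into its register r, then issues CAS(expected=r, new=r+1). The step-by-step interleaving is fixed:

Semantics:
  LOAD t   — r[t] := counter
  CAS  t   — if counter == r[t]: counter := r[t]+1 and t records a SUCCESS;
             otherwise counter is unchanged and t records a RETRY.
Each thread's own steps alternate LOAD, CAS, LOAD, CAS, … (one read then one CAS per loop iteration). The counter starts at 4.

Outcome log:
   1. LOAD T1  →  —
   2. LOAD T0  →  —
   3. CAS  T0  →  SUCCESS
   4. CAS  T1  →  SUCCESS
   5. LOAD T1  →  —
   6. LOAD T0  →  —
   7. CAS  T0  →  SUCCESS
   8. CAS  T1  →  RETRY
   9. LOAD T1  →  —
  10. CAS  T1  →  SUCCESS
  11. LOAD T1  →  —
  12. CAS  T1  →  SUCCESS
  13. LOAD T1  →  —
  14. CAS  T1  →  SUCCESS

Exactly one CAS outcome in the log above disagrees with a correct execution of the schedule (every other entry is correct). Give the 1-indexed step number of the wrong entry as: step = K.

Correct run:
T1 LOAD — after: cnt=4, r=4 — load
T0 LOAD — after: cnt=4, r=4 — load
T0 CAS — after: cnt=5, r=4 — ok
T1 CAS — after: cnt=5, r=4 — retry
T1 LOAD — after: cnt=5, r=5 — load
T0 LOAD — after: cnt=5, r=5 — load
T0 CAS — after: cnt=6, r=5 — ok
T1 CAS — after: cnt=6, r=5 — retry
T1 LOAD — after: cnt=6, r=6 — load
T1 CAS — after: cnt=7, r=6 — ok
T1 LOAD — after: cnt=7, r=7 — load
T1 CAS — after: cnt=8, r=7 — ok
T1 LOAD — after: cnt=8, r=8 — load
T1 CAS — after: cnt=9, r=8 — ok
Mismatch at 4.

step = 4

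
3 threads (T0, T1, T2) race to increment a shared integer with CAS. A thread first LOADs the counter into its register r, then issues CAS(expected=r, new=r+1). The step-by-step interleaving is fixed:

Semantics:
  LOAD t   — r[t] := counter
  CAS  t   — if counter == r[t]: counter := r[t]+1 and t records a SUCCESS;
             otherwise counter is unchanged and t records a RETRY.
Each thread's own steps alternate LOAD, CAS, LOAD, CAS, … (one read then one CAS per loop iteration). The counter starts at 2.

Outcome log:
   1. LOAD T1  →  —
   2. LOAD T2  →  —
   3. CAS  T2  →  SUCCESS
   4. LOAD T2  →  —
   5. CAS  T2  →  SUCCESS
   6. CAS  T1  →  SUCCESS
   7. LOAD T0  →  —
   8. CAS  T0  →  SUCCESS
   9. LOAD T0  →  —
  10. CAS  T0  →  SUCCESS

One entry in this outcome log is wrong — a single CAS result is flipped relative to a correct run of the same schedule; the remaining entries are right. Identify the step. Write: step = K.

step = 6

Reference trace:
[1] T1.load  rd  (counter 2, T1.r 2)
[2] T2.load  rd  (counter 2, T2.r 2)
[3] T2.cas  hit  (counter 3, T2.r 2)
[4] T2.load  rd  (counter 3, T2.r 3)
[5] T2.cas  hit  (counter 4, T2.r 3)
[6] T1.cas  miss  (counter 4, T1.r 2)
[7] T0.load  rd  (counter 4, T0.r 4)
[8] T0.cas  hit  (counter 5, T0.r 4)
[9] T0.load  rd  (counter 5, T0.r 5)
[10] T0.cas  hit  (counter 6, T0.r 5)
Log disagrees first at step 6.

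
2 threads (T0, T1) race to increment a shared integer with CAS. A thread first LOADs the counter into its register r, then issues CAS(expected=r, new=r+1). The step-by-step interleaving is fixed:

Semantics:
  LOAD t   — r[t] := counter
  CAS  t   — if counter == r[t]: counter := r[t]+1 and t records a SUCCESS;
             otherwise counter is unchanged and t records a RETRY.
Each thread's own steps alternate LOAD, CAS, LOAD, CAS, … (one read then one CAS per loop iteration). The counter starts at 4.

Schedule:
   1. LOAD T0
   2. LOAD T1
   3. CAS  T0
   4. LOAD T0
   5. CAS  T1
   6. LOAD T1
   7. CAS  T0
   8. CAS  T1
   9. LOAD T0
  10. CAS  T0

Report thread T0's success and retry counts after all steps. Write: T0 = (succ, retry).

T0 = (3, 0)

step 1: T0 LOAD ⇒ load; ctr=4 reg=4
step 2: T1 LOAD ⇒ load; ctr=4 reg=4
step 3: T0 CAS ⇒ ok; ctr=5 reg=4
step 4: T0 LOAD ⇒ load; ctr=5 reg=5
step 5: T1 CAS ⇒ retry; ctr=5 reg=4
step 6: T1 LOAD ⇒ load; ctr=5 reg=5
step 7: T0 CAS ⇒ ok; ctr=6 reg=5
step 8: T1 CAS ⇒ retry; ctr=6 reg=5
step 9: T0 LOAD ⇒ load; ctr=6 reg=6
step 10: T0 CAS ⇒ ok; ctr=7 reg=6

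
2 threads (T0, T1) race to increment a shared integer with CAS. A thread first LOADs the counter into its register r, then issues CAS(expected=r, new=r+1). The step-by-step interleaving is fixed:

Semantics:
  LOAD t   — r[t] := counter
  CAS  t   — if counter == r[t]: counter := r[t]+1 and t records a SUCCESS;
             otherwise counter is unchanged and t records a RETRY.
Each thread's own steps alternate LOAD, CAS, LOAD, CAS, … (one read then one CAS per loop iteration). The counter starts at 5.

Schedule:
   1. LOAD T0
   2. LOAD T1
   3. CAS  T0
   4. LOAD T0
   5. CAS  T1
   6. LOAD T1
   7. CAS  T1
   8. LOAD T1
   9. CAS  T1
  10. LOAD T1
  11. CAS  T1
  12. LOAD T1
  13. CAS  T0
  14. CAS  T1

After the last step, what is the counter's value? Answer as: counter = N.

T0 LOAD — after: cnt=5, r=5 — load
T1 LOAD — after: cnt=5, r=5 — load
T0 CAS — after: cnt=6, r=5 — ok
T0 LOAD — after: cnt=6, r=6 — load
T1 CAS — after: cnt=6, r=5 — retry
T1 LOAD — after: cnt=6, r=6 — load
T1 CAS — after: cnt=7, r=6 — ok
T1 LOAD — after: cnt=7, r=7 — load
T1 CAS — after: cnt=8, r=7 — ok
T1 LOAD — after: cnt=8, r=8 — load
T1 CAS — after: cnt=9, r=8 — ok
T1 LOAD — after: cnt=9, r=9 — load
T0 CAS — after: cnt=9, r=6 — retry
T1 CAS — after: cnt=10, r=9 — ok

counter = 10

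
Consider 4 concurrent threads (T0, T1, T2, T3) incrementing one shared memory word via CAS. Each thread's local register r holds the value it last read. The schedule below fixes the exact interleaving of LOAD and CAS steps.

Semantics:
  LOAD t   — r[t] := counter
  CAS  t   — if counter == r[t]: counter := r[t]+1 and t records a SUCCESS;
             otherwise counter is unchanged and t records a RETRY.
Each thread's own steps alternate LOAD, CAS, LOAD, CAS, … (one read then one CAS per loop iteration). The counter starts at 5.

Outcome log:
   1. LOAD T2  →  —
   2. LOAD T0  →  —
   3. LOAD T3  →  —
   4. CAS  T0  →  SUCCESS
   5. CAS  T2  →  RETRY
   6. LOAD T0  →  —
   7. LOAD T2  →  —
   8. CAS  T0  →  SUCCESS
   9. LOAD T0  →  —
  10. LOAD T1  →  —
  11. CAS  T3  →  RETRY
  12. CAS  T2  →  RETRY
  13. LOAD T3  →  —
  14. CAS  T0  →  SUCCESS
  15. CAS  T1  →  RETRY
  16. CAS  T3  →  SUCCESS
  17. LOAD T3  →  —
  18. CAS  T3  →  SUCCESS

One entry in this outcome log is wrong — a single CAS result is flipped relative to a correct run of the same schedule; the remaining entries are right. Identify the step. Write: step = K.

step = 16

Reference trace:
#1 T2 reads 5
#2 T0 reads 5
#3 T3 reads 5
#4 T0 CAS(5→6) writes; counter now 6
#5 T2 CAS(5→6) fails; counter now 6
#6 T0 reads 6
#7 T2 reads 6
#8 T0 CAS(6→7) writes; counter now 7
#9 T0 reads 7
#10 T1 reads 7
#11 T3 CAS(5→6) fails; counter now 7
#12 T2 CAS(6→7) fails; counter now 7
#13 T3 reads 7
#14 T0 CAS(7→8) writes; counter now 8
#15 T1 CAS(7→8) fails; counter now 8
#16 T3 CAS(7→8) fails; counter now 8
#17 T3 reads 8
#18 T3 CAS(8→9) writes; counter now 9
Flip is step 16.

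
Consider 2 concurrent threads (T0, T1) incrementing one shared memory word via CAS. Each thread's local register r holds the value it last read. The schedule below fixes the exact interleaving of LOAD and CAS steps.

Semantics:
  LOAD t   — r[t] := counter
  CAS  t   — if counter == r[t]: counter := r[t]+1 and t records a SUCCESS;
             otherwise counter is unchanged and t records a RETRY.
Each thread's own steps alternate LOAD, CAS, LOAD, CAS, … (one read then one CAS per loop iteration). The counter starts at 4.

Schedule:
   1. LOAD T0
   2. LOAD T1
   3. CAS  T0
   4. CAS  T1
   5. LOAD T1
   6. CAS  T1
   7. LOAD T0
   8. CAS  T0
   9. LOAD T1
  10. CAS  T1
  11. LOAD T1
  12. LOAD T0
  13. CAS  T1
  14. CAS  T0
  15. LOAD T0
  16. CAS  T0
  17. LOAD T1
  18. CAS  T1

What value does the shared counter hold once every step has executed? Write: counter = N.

#1 T0 reads 4
#2 T1 reads 4
#3 T0 CAS(4→5) writes; counter now 5
#4 T1 CAS(4→5) fails; counter now 5
#5 T1 reads 5
#6 T1 CAS(5→6) writes; counter now 6
#7 T0 reads 6
#8 T0 CAS(6→7) writes; counter now 7
#9 T1 reads 7
#10 T1 CAS(7→8) writes; counter now 8
#11 T1 reads 8
#12 T0 reads 8
#13 T1 CAS(8→9) writes; counter now 9
#14 T0 CAS(8→9) fails; counter now 9
#15 T0 reads 9
#16 T0 CAS(9→10) writes; counter now 10
#17 T1 reads 10
#18 T1 CAS(10→11) writes; counter now 11

counter = 11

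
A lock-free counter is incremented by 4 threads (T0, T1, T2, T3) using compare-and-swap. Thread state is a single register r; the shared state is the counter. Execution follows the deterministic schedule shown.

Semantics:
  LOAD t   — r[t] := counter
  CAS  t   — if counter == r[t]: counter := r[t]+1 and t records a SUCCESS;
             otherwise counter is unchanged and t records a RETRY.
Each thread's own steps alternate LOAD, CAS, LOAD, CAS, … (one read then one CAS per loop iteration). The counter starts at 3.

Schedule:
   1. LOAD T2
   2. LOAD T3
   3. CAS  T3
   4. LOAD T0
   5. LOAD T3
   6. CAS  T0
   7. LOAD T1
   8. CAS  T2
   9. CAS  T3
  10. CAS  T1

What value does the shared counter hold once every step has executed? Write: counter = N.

T2 LOAD — after: cnt=3, r=3 — load
T3 LOAD — after: cnt=3, r=3 — load
T3 CAS — after: cnt=4, r=3 — ok
T0 LOAD — after: cnt=4, r=4 — load
T3 LOAD — after: cnt=4, r=4 — load
T0 CAS — after: cnt=5, r=4 — ok
T1 LOAD — after: cnt=5, r=5 — load
T2 CAS — after: cnt=5, r=3 — retry
T3 CAS — after: cnt=5, r=4 — retry
T1 CAS — after: cnt=6, r=5 — ok

counter = 6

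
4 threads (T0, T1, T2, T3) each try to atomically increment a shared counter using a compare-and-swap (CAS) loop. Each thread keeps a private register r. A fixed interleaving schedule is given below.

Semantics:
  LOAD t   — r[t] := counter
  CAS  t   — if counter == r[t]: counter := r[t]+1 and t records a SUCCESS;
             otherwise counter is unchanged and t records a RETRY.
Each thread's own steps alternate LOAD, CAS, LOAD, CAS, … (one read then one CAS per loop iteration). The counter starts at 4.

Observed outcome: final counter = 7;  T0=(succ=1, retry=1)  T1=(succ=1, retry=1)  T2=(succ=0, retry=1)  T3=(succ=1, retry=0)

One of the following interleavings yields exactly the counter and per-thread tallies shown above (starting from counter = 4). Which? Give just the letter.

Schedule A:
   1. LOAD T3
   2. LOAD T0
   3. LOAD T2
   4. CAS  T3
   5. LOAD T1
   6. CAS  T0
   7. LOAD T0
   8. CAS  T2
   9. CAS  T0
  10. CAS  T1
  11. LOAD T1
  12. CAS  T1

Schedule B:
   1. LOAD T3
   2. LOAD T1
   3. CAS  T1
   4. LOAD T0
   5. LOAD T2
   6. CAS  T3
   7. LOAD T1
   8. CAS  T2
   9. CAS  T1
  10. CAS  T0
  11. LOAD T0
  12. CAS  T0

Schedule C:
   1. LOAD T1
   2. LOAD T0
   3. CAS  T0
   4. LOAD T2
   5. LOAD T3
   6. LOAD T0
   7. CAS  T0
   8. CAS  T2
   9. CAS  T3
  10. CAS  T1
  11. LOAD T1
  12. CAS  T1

A

Simulating candidate A:
   1) LOAD T3:  M=4  r_T3=4
   2) LOAD T0:  M=4  r_T0=4
   3) LOAD T2:  M=4  r_T2=4
   4) CAS  T3:  M=5  r_T3=4 ✓
   5) LOAD T1:  M=5  r_T1=5
   6) CAS  T0:  M=5  r_T0=4 ✗
   7) LOAD T0:  M=5  r_T0=5
   8) CAS  T2:  M=5  r_T2=4 ✗
   9) CAS  T0:  M=6  r_T0=5 ✓
  10) CAS  T1:  M=6  r_T1=5 ✗
  11) LOAD T1:  M=6  r_T1=6
  12) CAS  T1:  M=7  r_T1=6 ✓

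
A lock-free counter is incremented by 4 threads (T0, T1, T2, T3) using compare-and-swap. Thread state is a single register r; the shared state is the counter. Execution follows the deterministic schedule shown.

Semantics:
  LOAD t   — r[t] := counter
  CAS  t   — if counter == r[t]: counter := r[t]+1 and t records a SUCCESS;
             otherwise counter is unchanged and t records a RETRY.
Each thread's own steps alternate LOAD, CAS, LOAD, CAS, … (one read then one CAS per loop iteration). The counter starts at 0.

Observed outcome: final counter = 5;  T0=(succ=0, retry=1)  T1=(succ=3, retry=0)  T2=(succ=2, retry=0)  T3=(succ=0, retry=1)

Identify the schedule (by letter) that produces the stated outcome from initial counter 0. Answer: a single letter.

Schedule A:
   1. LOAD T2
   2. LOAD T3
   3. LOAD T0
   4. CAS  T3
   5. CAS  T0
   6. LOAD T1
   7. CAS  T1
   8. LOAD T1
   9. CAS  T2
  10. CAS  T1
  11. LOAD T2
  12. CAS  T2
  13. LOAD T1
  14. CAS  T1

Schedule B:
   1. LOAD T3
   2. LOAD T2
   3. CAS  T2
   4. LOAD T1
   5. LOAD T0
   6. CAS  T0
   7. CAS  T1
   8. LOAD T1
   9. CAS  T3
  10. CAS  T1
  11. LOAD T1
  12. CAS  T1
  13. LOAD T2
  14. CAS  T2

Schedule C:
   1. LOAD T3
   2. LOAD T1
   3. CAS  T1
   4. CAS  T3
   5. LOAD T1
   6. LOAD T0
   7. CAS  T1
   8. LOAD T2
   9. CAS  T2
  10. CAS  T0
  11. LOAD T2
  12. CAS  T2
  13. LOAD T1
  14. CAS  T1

C

Tracing schedule C:
T3 LOAD — after: cnt=0, r=0 — load
T1 LOAD — after: cnt=0, r=0 — load
T1 CAS — after: cnt=1, r=0 — ok
T3 CAS — after: cnt=1, r=0 — retry
T1 LOAD — after: cnt=1, r=1 — load
T0 LOAD — after: cnt=1, r=1 — load
T1 CAS — after: cnt=2, r=1 — ok
T2 LOAD — after: cnt=2, r=2 — load
T2 CAS — after: cnt=3, r=2 — ok
T0 CAS — after: cnt=3, r=1 — retry
T2 LOAD — after: cnt=3, r=3 — load
T2 CAS — after: cnt=4, r=3 — ok
T1 LOAD — after: cnt=4, r=4 — load
T1 CAS — after: cnt=5, r=4 — ok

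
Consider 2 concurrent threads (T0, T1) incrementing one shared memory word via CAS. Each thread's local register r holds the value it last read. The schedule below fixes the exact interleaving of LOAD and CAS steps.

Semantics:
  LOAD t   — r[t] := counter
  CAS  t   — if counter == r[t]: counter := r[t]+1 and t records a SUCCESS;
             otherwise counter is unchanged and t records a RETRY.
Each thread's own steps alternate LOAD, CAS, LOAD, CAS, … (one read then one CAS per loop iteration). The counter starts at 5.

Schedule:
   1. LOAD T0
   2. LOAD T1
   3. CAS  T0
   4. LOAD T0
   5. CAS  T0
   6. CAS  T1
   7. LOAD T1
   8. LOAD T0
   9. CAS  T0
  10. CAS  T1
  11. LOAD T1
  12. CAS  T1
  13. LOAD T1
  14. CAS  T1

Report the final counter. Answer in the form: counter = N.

step 1: T0 LOAD ⇒ load; ctr=5 reg=5
step 2: T1 LOAD ⇒ load; ctr=5 reg=5
step 3: T0 CAS ⇒ ok; ctr=6 reg=5
step 4: T0 LOAD ⇒ load; ctr=6 reg=6
step 5: T0 CAS ⇒ ok; ctr=7 reg=6
step 6: T1 CAS ⇒ retry; ctr=7 reg=5
step 7: T1 LOAD ⇒ load; ctr=7 reg=7
step 8: T0 LOAD ⇒ load; ctr=7 reg=7
step 9: T0 CAS ⇒ ok; ctr=8 reg=7
step 10: T1 CAS ⇒ retry; ctr=8 reg=7
step 11: T1 LOAD ⇒ load; ctr=8 reg=8
step 12: T1 CAS ⇒ ok; ctr=9 reg=8
step 13: T1 LOAD ⇒ load; ctr=9 reg=9
step 14: T1 CAS ⇒ ok; ctr=10 reg=9

counter = 10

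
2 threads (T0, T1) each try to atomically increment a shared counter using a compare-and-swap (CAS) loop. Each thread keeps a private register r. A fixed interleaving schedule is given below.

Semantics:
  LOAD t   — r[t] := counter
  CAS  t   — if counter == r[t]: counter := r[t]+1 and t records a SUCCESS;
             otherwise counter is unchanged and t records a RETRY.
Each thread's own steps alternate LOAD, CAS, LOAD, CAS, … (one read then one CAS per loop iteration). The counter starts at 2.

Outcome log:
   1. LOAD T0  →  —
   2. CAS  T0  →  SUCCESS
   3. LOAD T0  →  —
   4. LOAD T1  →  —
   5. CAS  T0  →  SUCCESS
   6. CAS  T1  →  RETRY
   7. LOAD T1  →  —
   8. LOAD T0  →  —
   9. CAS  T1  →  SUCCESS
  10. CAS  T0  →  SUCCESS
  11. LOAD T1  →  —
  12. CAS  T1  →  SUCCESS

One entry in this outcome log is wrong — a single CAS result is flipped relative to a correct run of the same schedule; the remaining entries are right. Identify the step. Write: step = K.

Correct run:
1. LOAD T0 → mem=2 r[T0]=2 [LOAD]
2. CAS T0 → mem=3 r[T0]=2 [OK]
3. LOAD T0 → mem=3 r[T0]=3 [LOAD]
4. LOAD T1 → mem=3 r[T1]=3 [LOAD]
5. CAS T0 → mem=4 r[T0]=3 [OK]
6. CAS T1 → mem=4 r[T1]=3 [RETRY]
7. LOAD T1 → mem=4 r[T1]=4 [LOAD]
8. LOAD T0 → mem=4 r[T0]=4 [LOAD]
9. CAS T1 → mem=5 r[T1]=4 [OK]
10. CAS T0 → mem=5 r[T0]=4 [RETRY]
11. LOAD T1 → mem=5 r[T1]=5 [LOAD]
12. CAS T1 → mem=6 r[T1]=5 [OK]
Flip is step 10.

step = 10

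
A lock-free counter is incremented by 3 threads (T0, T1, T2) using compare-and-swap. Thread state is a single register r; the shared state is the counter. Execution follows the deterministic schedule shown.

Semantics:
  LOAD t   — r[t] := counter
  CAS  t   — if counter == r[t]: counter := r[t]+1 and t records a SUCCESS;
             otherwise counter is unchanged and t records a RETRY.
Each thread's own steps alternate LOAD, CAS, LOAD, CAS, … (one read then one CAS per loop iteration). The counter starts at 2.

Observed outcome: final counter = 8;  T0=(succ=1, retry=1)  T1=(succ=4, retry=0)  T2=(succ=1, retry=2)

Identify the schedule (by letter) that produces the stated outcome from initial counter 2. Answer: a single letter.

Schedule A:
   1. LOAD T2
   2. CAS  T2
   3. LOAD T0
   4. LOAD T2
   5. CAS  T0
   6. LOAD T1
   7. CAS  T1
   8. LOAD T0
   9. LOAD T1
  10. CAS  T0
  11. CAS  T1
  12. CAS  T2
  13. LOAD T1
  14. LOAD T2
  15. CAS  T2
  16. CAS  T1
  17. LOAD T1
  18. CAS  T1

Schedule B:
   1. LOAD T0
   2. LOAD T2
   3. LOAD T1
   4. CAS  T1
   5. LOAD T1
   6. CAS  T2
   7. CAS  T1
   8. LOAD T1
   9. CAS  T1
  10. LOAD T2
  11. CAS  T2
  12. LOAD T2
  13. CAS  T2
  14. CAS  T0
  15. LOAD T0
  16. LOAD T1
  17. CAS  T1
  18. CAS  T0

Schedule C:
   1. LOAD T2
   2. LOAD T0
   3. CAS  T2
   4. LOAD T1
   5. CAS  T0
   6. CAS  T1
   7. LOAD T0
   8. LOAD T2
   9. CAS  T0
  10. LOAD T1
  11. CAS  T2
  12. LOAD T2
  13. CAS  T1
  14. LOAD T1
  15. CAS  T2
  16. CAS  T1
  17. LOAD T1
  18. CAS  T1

C

Simulating candidate C:
[1] T2.load  rd  (counter 2, T2.r 2)
[2] T0.load  rd  (counter 2, T0.r 2)
[3] T2.cas  hit  (counter 3, T2.r 2)
[4] T1.load  rd  (counter 3, T1.r 3)
[5] T0.cas  miss  (counter 3, T0.r 2)
[6] T1.cas  hit  (counter 4, T1.r 3)
[7] T0.load  rd  (counter 4, T0.r 4)
[8] T2.load  rd  (counter 4, T2.r 4)
[9] T0.cas  hit  (counter 5, T0.r 4)
[10] T1.load  rd  (counter 5, T1.r 5)
[11] T2.cas  miss  (counter 5, T2.r 4)
[12] T2.load  rd  (counter 5, T2.r 5)
[13] T1.cas  hit  (counter 6, T1.r 5)
[14] T1.load  rd  (counter 6, T1.r 6)
[15] T2.cas  miss  (counter 6, T2.r 5)
[16] T1.cas  hit  (counter 7, T1.r 6)
[17] T1.load  rd  (counter 7, T1.r 7)
[18] T1.cas  hit  (counter 8, T1.r 7)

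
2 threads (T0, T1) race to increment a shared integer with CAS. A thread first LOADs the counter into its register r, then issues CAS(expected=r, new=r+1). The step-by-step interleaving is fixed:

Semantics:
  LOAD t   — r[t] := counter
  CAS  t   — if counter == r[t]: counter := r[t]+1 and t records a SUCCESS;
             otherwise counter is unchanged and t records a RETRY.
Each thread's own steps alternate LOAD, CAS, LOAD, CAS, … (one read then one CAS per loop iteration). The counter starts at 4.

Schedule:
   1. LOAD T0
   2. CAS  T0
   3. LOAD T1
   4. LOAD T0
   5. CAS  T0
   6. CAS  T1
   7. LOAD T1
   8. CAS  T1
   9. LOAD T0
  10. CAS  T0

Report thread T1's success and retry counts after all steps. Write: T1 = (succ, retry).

T1 = (1, 1)

[1] T0.load  rd  (counter 4, T0.r 4)
[2] T0.cas  hit  (counter 5, T0.r 4)
[3] T1.load  rd  (counter 5, T1.r 5)
[4] T0.load  rd  (counter 5, T0.r 5)
[5] T0.cas  hit  (counter 6, T0.r 5)
[6] T1.cas  miss  (counter 6, T1.r 5)
[7] T1.load  rd  (counter 6, T1.r 6)
[8] T1.cas  hit  (counter 7, T1.r 6)
[9] T0.load  rd  (counter 7, T0.r 7)
[10] T0.cas  hit  (counter 8, T0.r 7)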